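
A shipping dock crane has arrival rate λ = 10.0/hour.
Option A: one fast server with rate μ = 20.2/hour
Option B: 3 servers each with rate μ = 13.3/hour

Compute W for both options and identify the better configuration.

Option A: single server μ = 20.2 (M/M/1)
  ρ_A = 10.0/20.2 = 0.4950
  W_A = 1/(μ-λ) = 1/(20.2-10.0) = 1/10.20 = 0.09804

Option B: 3 servers μ = 13.3 (M/M/3)
  ρ_B = λ/(cμ) = 10.0/(3×13.3) = 0.2506
  Offered load a = λ/μ = cρ = 10.0/13.3 = 0.7519
  P₀ = [ Σₙ₌₀^2 aⁿ/n! + a^3/(3!(1-ρ)) ]⁻¹
  Σ = a^0/0! + a^1/1! + a^2/2! = 1.0000 + 0.75188 + 0.28266 = 2.0345
  a^3/(3!(1-ρ)) = 0.4251/(6 × 0.7494) = 0.09454
  P₀ = 1/(2.0345 + 0.09454) = 0.4697
  Lq = P₀·a^3·ρ / (3!(1-ρ)²) = 0.4697 × 0.4251 × 0.2506 / (6 × 0.5616) = 0.01485
  Wq_B = Lq/λ = 0.01485/10.0 = 0.0014850
  W_B = Wq_B + 1/μ = 0.0014850 + 0.075188 = 0.07667

Since W_B = 0.07667 < W_A = 0.09804, Option B (multiple servers) has the shorter time in system.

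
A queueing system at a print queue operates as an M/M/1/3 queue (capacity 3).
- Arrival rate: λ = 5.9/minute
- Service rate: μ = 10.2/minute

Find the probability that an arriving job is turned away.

ρ = λ/μ = 5.9/10.2 = 0.57843
P₀ = (1-ρ)/(1-ρ^(K+1)) = (1-0.57843)/(1-0.57843^4) = 0.4216/0.8881 = 0.4747
P_K = P₀×ρ^K = 0.47471 × 0.57843^3 = 0.47471 × 0.19353 = 0.09187
Blocking probability = 9.19%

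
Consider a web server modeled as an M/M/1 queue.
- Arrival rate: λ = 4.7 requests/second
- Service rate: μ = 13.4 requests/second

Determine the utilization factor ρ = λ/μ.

Server utilization: ρ = λ/μ
ρ = 4.7/13.4 = 0.3507
The server is busy 35.07% of the time.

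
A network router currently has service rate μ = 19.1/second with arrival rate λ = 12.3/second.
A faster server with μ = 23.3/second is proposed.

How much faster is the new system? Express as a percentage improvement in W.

System 1: ρ₁ = 12.3/19.1 = 0.6440, W₁ = 1/(19.1-12.3) = 0.14706
System 2: ρ₂ = 12.3/23.3 = 0.5279, W₂ = 1/(23.3-12.3) = 0.090909
Improvement: (W₁-W₂)/W₁ = (0.14706-0.090909)/0.14706 = 38.18%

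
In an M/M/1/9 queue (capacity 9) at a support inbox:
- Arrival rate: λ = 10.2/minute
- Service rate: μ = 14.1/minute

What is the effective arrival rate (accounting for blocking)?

ρ = λ/μ = 10.2/14.1 = 0.723404
P₀ = (1-ρ)/(1-ρ^(K+1)) = (1-0.723404)/(1-0.723404^10) = 0.2766/0.9608 = 0.2879
P_K = P₀×ρ^K = 0.2879 × 0.723404^9 = 0.2879 × 0.05425 = 0.01562
λ_eff = λ(1-P_K) = 10.2 × (1 - 0.01562) = 10.2 × 0.98438 = 10.0407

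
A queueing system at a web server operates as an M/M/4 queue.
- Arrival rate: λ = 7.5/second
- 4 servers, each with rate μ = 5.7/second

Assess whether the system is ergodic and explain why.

Stability requires ρ = λ/(cμ) < 1
ρ = 7.5/(4 × 5.7) = 7.5/22.80 = 0.3289
Since 0.3289 < 1, the system is STABLE.
The servers are busy 32.89% of the time.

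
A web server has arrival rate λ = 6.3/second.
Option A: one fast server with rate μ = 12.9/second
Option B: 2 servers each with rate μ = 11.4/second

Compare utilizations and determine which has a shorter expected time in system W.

Option A: single server μ = 12.9 (M/M/1)
  ρ_A = 6.3/12.9 = 0.4884
  W_A = 1/(μ-λ) = 1/(12.9-6.3) = 1/6.60 = 0.1515

Option B: 2 servers μ = 11.4 (M/M/2)
  ρ_B = λ/(cμ) = 6.3/(2×11.4) = 0.2763
  Offered load a = λ/μ = cρ = 6.3/11.4 = 0.5526
  P₀ = [ Σₙ₌₀^1 aⁿ/n! + a^2/(2!(1-ρ)) ]⁻¹
  Σ = a^0/0! + a^1/1! = 1.0000 + 0.5526 = 1.5526
  a^2/(2!(1-ρ)) = 0.3054/(2 × 0.7237) = 0.2110
  P₀ = 1/(1.5526 + 0.2110) = 0.5670
  Lq = P₀·a^2·ρ / (2!(1-ρ)²) = 0.5670 × 0.3054 × 0.2763 / (2 × 0.5237) = 0.04568
  Wq_B = Lq/λ = 0.04568/6.3 = 0.007251
  W_B = Wq_B + 1/μ = 0.007251 + 0.08772 = 0.09497

Since W_B = 0.09497 < W_A = 0.1515, Option B (multiple servers) has the shorter time in system.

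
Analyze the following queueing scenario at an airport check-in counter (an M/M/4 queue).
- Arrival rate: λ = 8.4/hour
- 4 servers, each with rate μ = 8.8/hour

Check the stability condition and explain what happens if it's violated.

Stability requires ρ = λ/(cμ) < 1
ρ = 8.4/(4 × 8.8) = 8.4/35.20 = 0.2386
Since 0.2386 < 1, the system is STABLE.
The servers are busy 23.86% of the time.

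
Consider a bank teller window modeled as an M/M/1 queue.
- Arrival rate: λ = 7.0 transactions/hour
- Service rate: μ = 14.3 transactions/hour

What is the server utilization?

Server utilization: ρ = λ/μ
ρ = 7.0/14.3 = 0.4895
The server is busy 48.95% of the time.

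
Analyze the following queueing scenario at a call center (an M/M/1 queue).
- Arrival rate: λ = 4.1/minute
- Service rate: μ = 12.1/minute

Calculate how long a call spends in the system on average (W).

First, compute utilization: ρ = λ/μ = 4.1/12.1 = 0.3388
For M/M/1: W = 1/(μ-λ)
W = 1/(12.1-4.1) = 1/8.00
W = 0.1250 minutes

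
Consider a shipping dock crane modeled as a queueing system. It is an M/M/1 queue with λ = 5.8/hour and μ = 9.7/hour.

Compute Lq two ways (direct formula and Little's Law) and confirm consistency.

Method 1 (direct): Lq = λ²/(μ(μ-λ)) = 33.64/(9.7 × 3.90) = 0.8892

Method 2 (Little's Law):
W = 1/(μ-λ) = 1/3.90 = 0.256410
Wq = W - 1/μ = 0.256410 - 0.103093 = 0.153317
Lq = λWq = 5.8 × 0.153317 = 0.8892 ✔ (matches Method 1)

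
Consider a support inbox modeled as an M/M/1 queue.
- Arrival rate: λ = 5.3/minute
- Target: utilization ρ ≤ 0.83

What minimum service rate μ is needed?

ρ = λ/μ, so μ = λ/ρ
μ ≥ 5.3/0.83 = 6.3855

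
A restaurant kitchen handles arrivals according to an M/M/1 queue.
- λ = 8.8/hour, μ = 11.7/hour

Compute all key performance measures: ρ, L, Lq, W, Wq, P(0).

Step 1: ρ = λ/μ = 8.8/11.7 = 0.7521
Step 2: L = λ/(μ-λ) = 8.8/2.90 = 3.0345
Step 3: Lq = λ²/(μ(μ-λ)) = 77.44/(11.7×2.90) = 2.2823
Step 4: W = 1/(μ-λ) = 1/2.90 = 0.34483
Step 5: Wq = λ/(μ(μ-λ)) = 8.8/(11.7×2.90) = 0.2594
Step 6: P(0) = 1-ρ = 0.2479
Verify: L = λW = 8.8×0.34483 = 3.0345 ✔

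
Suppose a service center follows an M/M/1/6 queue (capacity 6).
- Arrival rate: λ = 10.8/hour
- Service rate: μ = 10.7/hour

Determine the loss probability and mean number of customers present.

ρ = λ/μ = 10.8/10.7 = 1.00935
P₀ = (1-ρ)/(1-ρ^(K+1)) = (1-1.00935)/(1-1.00935^7) = -0.009350/-0.06731 = 0.1389
P_K = P₀×ρ^K = 0.1389 × 1.00935^6 = 0.1389 × 1.0574 = 0.1469
Blocking probability P_6 = 0.1469 (14.69%)
L = ρ[1 - (K+1)ρ^K + Kρ^(K+1)] / [(1-ρ)(1-ρ^(K+1))]
L = 1.00935 × (1 - 7×1.05742780 + 6×1.06731475) / ((1 - 1.00935) × (1 - 1.06731475)) = 3.0372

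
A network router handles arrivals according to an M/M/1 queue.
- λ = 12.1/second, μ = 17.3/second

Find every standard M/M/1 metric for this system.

Step 1: ρ = λ/μ = 12.1/17.3 = 0.6994
Step 2: L = λ/(μ-λ) = 12.1/5.20 = 2.3269
Step 3: Lq = λ²/(μ(μ-λ)) = 146.41/(17.3×5.20) = 1.6275
Step 4: W = 1/(μ-λ) = 1/5.20 = 0.192308
Step 5: Wq = λ/(μ(μ-λ)) = 12.1/(17.3×5.20) = 0.1345
Step 6: P(0) = 1-ρ = 0.3006
Verify: L = λW = 12.1×0.192308 = 2.3269 ✔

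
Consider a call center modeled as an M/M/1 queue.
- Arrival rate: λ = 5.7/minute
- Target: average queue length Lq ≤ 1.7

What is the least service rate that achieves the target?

For M/M/1: Lq = λ²/(μ(μ-λ))
Need Lq ≤ 1.7, i.e. μ(μ-λ) ≥ λ²/1.7
μ² - 5.7μ - 32.49/1.7 ≥ 0  →  μ² - 5.7μ - 19.111765 ≥ 0
Quadratic formula (positive root): μ = [λ + √(λ² + 4×19.111765)]/2
Discriminant: 32.49 + 4×19.111765 = 108.9371, √108.9371 = 10.4373
μ ≥ (5.7 + 10.4373)/2 = 8.0686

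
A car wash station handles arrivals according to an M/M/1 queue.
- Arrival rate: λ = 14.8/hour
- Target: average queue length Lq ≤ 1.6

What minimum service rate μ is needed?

For M/M/1: Lq = λ²/(μ(μ-λ))
Need Lq ≤ 1.6, i.e. μ(μ-λ) ≥ λ²/1.6
μ² - 14.8μ - 219.04/1.6 ≥ 0  →  μ² - 14.8μ - 136.9000 ≥ 0
Quadratic formula (positive root): μ = [λ + √(λ² + 4×136.9000)]/2
Discriminant: 219.04 + 4×136.9000 = 766.6400, √766.6400 = 27.68826
μ ≥ (14.8 + 27.68826)/2 = 21.2441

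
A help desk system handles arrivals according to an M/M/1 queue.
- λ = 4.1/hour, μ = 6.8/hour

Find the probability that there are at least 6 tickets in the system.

ρ = λ/μ = 4.1/6.8 = 0.602941
P(N ≥ n) = ρⁿ
P(N ≥ 6) = 0.602941^6
P(N ≥ 6) = 0.04805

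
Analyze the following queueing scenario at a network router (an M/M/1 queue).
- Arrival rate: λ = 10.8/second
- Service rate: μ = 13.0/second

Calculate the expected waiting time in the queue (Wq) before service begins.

First, compute utilization: ρ = λ/μ = 10.8/13.0 = 0.8308
For M/M/1: Wq = λ/(μ(μ-λ))
Wq = 10.8/(13.0 × (13.0-10.8))
Wq = 10.8/(13.0 × 2.20)
Wq = 0.3776 seconds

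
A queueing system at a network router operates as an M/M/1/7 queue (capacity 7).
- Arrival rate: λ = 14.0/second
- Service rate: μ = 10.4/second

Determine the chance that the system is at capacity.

ρ = λ/μ = 14.0/10.4 = 1.34615
P₀ = (1-ρ)/(1-ρ^(K+1)) = (1-1.34615)/(1-1.34615^8) = -0.3461/-9.7832 = 0.03538
P_K = P₀×ρ^K = 0.03538 × 1.34615^7 = 0.03538 × 8.0104 = 0.2834
Blocking probability = 28.34%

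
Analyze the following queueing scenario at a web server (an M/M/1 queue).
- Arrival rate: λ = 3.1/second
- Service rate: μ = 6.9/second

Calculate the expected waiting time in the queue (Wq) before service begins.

First, compute utilization: ρ = λ/μ = 3.1/6.9 = 0.4493
For M/M/1: Wq = λ/(μ(μ-λ))
Wq = 3.1/(6.9 × (6.9-3.1))
Wq = 3.1/(6.9 × 3.80)
Wq = 0.1182 seconds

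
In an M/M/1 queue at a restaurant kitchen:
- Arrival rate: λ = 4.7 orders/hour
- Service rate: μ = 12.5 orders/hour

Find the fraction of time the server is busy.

Server utilization: ρ = λ/μ
ρ = 4.7/12.5 = 0.3760
The server is busy 37.60% of the time.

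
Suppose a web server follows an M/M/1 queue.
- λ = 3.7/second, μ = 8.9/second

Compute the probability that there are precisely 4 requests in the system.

ρ = λ/μ = 3.7/8.9 = 0.4157
P(n) = (1-ρ)ρⁿ
P(4) = (1-0.4157) × 0.4157^4
P(4) = 0.5843 × 0.02986
P(4) = 0.01745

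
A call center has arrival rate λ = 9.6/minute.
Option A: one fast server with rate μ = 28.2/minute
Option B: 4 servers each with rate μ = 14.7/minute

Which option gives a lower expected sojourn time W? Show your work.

Option A: single server μ = 28.2 (M/M/1)
  ρ_A = 9.6/28.2 = 0.3404
  W_A = 1/(μ-λ) = 1/(28.2-9.6) = 1/18.60 = 0.05376

Option B: 4 servers μ = 14.7 (M/M/4)
  ρ_B = λ/(cμ) = 9.6/(4×14.7) = 0.1633
  Offered load a = λ/μ = cρ = 9.6/14.7 = 0.6531
  P₀ = [ Σₙ₌₀^3 aⁿ/n! + a^4/(4!(1-ρ)) ]⁻¹
  Σ = a^0/0! + a^1/1! + a^2/2! + a^3/3! = 1.0000 + 0.6531 + 0.2132 + 0.04642 = 1.9127
  a^4/(4!(1-ρ)) = 0.1819/(24 × 0.8367) = 0.009058
  P₀ = 1/(1.91273 + 0.00905767) = 0.5203
  Lq = P₀·a^4·ρ / (4!(1-ρ)²) = 0.520350 × 0.181893 × 0.163265 / (24 × 0.700125) = 0.0009196
  Wq_B = Lq/λ = 0.00091964/9.6 = 0.000095796
  W_B = Wq_B + 1/μ = 0.000095796 + 0.068027 = 0.06812

Since W_A = 0.05376 < W_B = 0.06812, Option A (single fast server) has the shorter time in system.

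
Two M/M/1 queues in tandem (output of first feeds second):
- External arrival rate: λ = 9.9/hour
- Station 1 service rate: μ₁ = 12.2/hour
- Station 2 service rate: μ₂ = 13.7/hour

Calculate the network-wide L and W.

By Jackson's theorem, each station behaves as independent M/M/1.
Station 1: ρ₁ = 9.9/12.2 = 0.8115, L₁ = ρ₁/(1-ρ₁) = λ/(μ₁-λ) = 9.9/2.30 = 4.3043
Station 2: ρ₂ = 9.9/13.7 = 0.7226, L₂ = ρ₂/(1-ρ₂) = λ/(μ₂-λ) = 9.9/3.80 = 2.6053
Total: L = L₁ + L₂ = 4.3043 + 2.6053 = 6.9096
W = L/λ = 6.9096/9.9 = 0.6979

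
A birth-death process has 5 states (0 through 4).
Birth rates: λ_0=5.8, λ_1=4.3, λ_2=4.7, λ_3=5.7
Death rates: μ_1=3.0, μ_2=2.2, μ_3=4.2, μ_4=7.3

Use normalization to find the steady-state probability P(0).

Ratios P(n)/P(0) = (λ₀···λₙ₋₁)/(μ₁···μₙ):
P(1)/P(0) = (5.8)/(3.0) = 1.93333
P(2)/P(0) = (5.8×4.3)/(3.0×2.2) = 3.77879
P(3)/P(0) = (5.8×4.3×4.7)/(3.0×2.2×4.2) = 4.22864
P(4)/P(0) = (5.8×4.3×4.7×5.7)/(3.0×2.2×4.2×7.3) = 3.30182

Normalization: ∑ P(n) = 1
P(0) × (1.00000 + 1.93333 + 3.77879 + 4.22864 + 3.30182) = 1
P(0) × 14.2426 = 1
P(0) = 1/14.2426 = 0.07021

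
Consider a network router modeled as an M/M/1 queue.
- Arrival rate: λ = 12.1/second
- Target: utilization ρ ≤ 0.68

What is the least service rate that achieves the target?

ρ = λ/μ, so μ = λ/ρ
μ ≥ 12.1/0.68 = 17.7941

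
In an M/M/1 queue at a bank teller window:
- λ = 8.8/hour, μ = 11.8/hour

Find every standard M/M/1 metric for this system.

Step 1: ρ = λ/μ = 8.8/11.8 = 0.7458
Step 2: L = λ/(μ-λ) = 8.8/3.00 = 2.9333
Step 3: Lq = λ²/(μ(μ-λ)) = 77.44/(11.8×3.00) = 2.1876
Step 4: W = 1/(μ-λ) = 1/3.00 = 0.33333
Step 5: Wq = λ/(μ(μ-λ)) = 8.8/(11.8×3.00) = 0.2486
Step 6: P(0) = 1-ρ = 0.2542
Verify: L = λW = 8.8×0.33333 = 2.9333 ✔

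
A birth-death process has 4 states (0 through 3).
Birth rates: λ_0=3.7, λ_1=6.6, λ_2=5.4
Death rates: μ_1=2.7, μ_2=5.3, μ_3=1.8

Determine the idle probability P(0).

Ratios P(n)/P(0) = (λ₀···λₙ₋₁)/(μ₁···μₙ):
P(1)/P(0) = (3.7)/(2.7) = 1.3704
P(2)/P(0) = (3.7×6.6)/(2.7×5.3) = 1.7065
P(3)/P(0) = (3.7×6.6×5.4)/(2.7×5.3×1.8) = 5.1195

Normalization: ∑ P(n) = 1
P(0) × (1.0000 + 1.3704 + 1.7065 + 5.1195) = 1
P(0) × 9.1964 = 1
P(0) = 1/9.1964 = 0.1087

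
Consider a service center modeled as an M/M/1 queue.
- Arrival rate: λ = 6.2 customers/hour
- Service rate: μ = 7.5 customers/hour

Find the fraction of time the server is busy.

Server utilization: ρ = λ/μ
ρ = 6.2/7.5 = 0.8267
The server is busy 82.67% of the time.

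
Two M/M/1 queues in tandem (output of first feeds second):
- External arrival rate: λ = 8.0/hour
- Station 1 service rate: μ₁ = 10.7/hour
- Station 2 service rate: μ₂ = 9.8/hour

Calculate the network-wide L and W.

By Jackson's theorem, each station behaves as independent M/M/1.
Station 1: ρ₁ = 8.0/10.7 = 0.7477, L₁ = ρ₁/(1-ρ₁) = λ/(μ₁-λ) = 8.0/2.70 = 2.9630
Station 2: ρ₂ = 8.0/9.8 = 0.8163, L₂ = ρ₂/(1-ρ₂) = λ/(μ₂-λ) = 8.0/1.80 = 4.4444
Total: L = L₁ + L₂ = 2.9630 + 4.4444 = 7.4074
W = L/λ = 7.4074/8.0 = 0.9259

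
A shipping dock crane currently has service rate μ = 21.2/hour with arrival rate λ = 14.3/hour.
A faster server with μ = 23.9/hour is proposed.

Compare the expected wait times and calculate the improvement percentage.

System 1: ρ₁ = 14.3/21.2 = 0.6745, W₁ = 1/(21.2-14.3) = 0.144928
System 2: ρ₂ = 14.3/23.9 = 0.5983, W₂ = 1/(23.9-14.3) = 0.104167
Improvement: (W₁-W₂)/W₁ = (0.144928-0.104167)/0.144928 = 28.13%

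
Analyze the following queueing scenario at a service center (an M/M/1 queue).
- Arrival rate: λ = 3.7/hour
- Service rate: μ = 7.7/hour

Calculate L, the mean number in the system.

ρ = λ/μ = 3.7/7.7 = 0.4805
For M/M/1: L = λ/(μ-λ)
L = 3.7/(7.7-3.7) = 3.7/4.00
L = 0.9250 customers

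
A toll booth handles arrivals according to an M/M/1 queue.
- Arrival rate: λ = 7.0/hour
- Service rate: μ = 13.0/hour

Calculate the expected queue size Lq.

ρ = λ/μ = 7.0/13.0 = 0.5385
For M/M/1: Lq = λ²/(μ(μ-λ))
Lq = 49.00/(13.0 × 6.00)
Lq = 0.6282 vehicles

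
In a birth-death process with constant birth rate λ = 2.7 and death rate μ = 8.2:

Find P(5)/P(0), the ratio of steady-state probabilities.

For constant rates: P(n)/P(0) = (λ/μ)^n
P(5)/P(0) = (2.7/8.2)^5 = 0.32927^5 = 0.003870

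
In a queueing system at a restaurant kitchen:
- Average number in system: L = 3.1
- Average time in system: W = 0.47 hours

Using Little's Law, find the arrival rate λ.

Little's Law: L = λW, so λ = L/W
λ = 3.1/0.47 = 6.5957 orders/hour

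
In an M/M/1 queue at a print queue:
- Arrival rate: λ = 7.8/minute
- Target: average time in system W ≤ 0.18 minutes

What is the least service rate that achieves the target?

For M/M/1: W = 1/(μ-λ)
Need W ≤ 0.18, so 1/(μ-λ) ≤ 0.18
μ - λ ≥ 1/0.18 = 5.5556
μ ≥ 7.8 + 5.5556 = 13.3556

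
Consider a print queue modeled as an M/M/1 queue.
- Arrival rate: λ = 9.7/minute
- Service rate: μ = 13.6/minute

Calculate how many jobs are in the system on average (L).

ρ = λ/μ = 9.7/13.6 = 0.7132
For M/M/1: L = λ/(μ-λ)
L = 9.7/(13.6-9.7) = 9.7/3.90
L = 2.4872 jobs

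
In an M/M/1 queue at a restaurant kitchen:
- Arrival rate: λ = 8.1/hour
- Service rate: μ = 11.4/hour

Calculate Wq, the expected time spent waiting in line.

First, compute utilization: ρ = λ/μ = 8.1/11.4 = 0.7105
For M/M/1: Wq = λ/(μ(μ-λ))
Wq = 8.1/(11.4 × (11.4-8.1))
Wq = 8.1/(11.4 × 3.30)
Wq = 0.2153 hours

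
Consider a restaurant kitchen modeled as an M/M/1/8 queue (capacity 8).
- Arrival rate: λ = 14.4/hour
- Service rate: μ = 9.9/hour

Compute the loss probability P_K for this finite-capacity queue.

ρ = λ/μ = 14.4/9.9 = 1.45455
P₀ = (1-ρ)/(1-ρ^(K+1)) = (1-1.45455)/(1-1.45455^9) = -0.4546/-28.1446 = 0.01615
P_K = P₀×ρ^K = 0.01615 × 1.45455^8 = 0.01615 × 20.0368 = 0.3236
Blocking probability = 32.36%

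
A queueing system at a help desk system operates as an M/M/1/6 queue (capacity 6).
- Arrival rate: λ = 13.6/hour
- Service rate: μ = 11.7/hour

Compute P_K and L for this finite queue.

ρ = λ/μ = 13.6/11.7 = 1.1624
P₀ = (1-ρ)/(1-ρ^(K+1)) = (1-1.1624)/(1-1.1624^7) = -0.1624/-1.8674 = 0.08697
P_K = P₀×ρ^K = 0.08697 × 1.1624^6 = 0.08697 × 2.4668 = 0.2145
Blocking probability P_6 = 0.2145 (21.45%)
L = ρ[1 - (K+1)ρ^K + Kρ^(K+1)] / [(1-ρ)(1-ρ^(K+1))]
L = 1.1624 × (1 - 7×2.46680 + 6×2.86741) / ((1 - 1.1624) × (1 - 2.86741)) = 3.5909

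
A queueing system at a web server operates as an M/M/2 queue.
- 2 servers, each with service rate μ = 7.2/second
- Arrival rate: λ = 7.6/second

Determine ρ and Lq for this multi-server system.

Traffic intensity: ρ = λ/(cμ) = 7.6/(2×7.2) = 0.5278
Since ρ = 0.5278 < 1, system is stable.
Offered load a = λ/μ = cρ = 7.6/7.2 = 1.0556
P₀ = [ Σₙ₌₀^1 aⁿ/n! + a^2/(2!(1-ρ)) ]⁻¹
Σ = a^0/0! + a^1/1! = 1.0000 + 1.0556 = 2.0556
a^2/(2!(1-ρ)) = 1.1142/(2 × 0.47222) = 1.1797
P₀ = 1/(2.0556 + 1.1797) = 0.3091
Lq = P₀·a^2·ρ / (2!(1-ρ)²) = 0.309091 × 1.11420 × 0.527778 / (2 × 0.222994) = 0.4075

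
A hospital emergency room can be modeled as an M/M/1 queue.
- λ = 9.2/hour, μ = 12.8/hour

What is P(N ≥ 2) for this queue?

ρ = λ/μ = 9.2/12.8 = 0.71875
P(N ≥ n) = ρⁿ
P(N ≥ 2) = 0.71875^2
P(N ≥ 2) = 0.5166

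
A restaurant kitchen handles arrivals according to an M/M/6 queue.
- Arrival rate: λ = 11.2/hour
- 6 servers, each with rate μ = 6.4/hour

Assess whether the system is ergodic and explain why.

Stability requires ρ = λ/(cμ) < 1
ρ = 11.2/(6 × 6.4) = 11.2/38.40 = 0.2917
Since 0.2917 < 1, the system is STABLE.
The servers are busy 29.17% of the time.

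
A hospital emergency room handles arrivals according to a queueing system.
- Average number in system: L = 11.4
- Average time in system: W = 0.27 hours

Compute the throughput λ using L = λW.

Little's Law: L = λW, so λ = L/W
λ = 11.4/0.27 = 42.2222 patients/hour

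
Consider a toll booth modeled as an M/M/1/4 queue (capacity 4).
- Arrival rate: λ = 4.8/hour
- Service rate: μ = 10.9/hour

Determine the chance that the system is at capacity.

ρ = λ/μ = 4.8/10.9 = 0.44037
P₀ = (1-ρ)/(1-ρ^(K+1)) = (1-0.44037)/(1-0.44037^5) = 0.55963/0.98344 = 0.5691
P_K = P₀×ρ^K = 0.5691 × 0.44037^4 = 0.5691 × 0.03761 = 0.02140
Blocking probability = 2.14%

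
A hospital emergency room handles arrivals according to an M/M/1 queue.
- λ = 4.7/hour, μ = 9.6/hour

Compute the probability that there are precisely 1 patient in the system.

ρ = λ/μ = 4.7/9.6 = 0.4896
P(n) = (1-ρ)ρⁿ
P(1) = (1-0.4896) × 0.4896^1
P(1) = 0.5104 × 0.4896
P(1) = 0.2499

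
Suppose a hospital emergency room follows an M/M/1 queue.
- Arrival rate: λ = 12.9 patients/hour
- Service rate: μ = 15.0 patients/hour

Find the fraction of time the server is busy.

Server utilization: ρ = λ/μ
ρ = 12.9/15.0 = 0.8600
The server is busy 86.00% of the time.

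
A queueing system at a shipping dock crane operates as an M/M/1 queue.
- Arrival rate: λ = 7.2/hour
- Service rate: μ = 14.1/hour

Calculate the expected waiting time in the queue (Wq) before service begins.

First, compute utilization: ρ = λ/μ = 7.2/14.1 = 0.5106
For M/M/1: Wq = λ/(μ(μ-λ))
Wq = 7.2/(14.1 × (14.1-7.2))
Wq = 7.2/(14.1 × 6.90)
Wq = 0.07401 hours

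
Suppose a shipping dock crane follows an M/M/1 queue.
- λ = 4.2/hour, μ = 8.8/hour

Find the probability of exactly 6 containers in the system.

ρ = λ/μ = 4.2/8.8 = 0.47727
P(n) = (1-ρ)ρⁿ
P(6) = (1-0.47727) × 0.47727^6
P(6) = 0.5227 × 0.01182
P(6) = 0.006178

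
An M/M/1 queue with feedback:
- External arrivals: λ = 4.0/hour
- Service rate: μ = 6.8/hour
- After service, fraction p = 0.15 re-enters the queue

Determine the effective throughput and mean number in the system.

Effective arrival rate: λ_eff = λ/(1-p) = 4.0/(1-0.15) = 4.0/0.85 = 4.7059
ρ = λ_eff/μ = 4.7059/6.8 = 0.69204
L = ρ/(1-ρ) = 0.69204/(1-0.69204) = 2.2472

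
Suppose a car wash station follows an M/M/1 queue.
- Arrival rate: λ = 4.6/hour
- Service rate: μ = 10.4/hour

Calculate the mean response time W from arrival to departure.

First, compute utilization: ρ = λ/μ = 4.6/10.4 = 0.4423
For M/M/1: W = 1/(μ-λ)
W = 1/(10.4-4.6) = 1/5.80
W = 0.1724 hours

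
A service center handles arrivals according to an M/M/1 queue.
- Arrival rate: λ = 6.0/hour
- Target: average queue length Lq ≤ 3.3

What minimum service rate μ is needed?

For M/M/1: Lq = λ²/(μ(μ-λ))
Need Lq ≤ 3.3, i.e. μ(μ-λ) ≥ λ²/3.3
μ² - 6.0μ - 36.00/3.3 ≥ 0  →  μ² - 6.0μ - 10.9091 ≥ 0
Quadratic formula (positive root): μ = [λ + √(λ² + 4×10.9091)]/2
Discriminant: 36.00 + 4×10.9091 = 79.6364, √79.6364 = 8.92392
μ ≥ (6.0 + 8.92392)/2 = 7.4620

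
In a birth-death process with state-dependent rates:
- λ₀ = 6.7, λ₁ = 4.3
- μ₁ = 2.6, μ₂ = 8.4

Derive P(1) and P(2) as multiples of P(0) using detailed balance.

Balance equations:
State 0: λ₀P₀ = μ₁P₁ → P₁ = (λ₀/μ₁)P₀ = (6.7/2.6)P₀ = 2.5769P₀
State 1: P₂ = (λ₀λ₁)/(μ₁μ₂)P₀ = (6.7×4.3)/(2.6×8.4)P₀ = 1.3191P₀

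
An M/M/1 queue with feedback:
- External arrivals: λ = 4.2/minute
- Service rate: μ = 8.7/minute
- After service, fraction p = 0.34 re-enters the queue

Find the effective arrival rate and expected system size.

Effective arrival rate: λ_eff = λ/(1-p) = 4.2/(1-0.34) = 4.2/0.66 = 6.3636
ρ = λ_eff/μ = 6.3636/8.7 = 0.73145
L = ρ/(1-ρ) = 0.73145/(1-0.73145) = 2.7237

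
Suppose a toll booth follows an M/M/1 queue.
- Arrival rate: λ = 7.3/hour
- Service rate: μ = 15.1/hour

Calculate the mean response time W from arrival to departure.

First, compute utilization: ρ = λ/μ = 7.3/15.1 = 0.4834
For M/M/1: W = 1/(μ-λ)
W = 1/(15.1-7.3) = 1/7.80
W = 0.1282 hours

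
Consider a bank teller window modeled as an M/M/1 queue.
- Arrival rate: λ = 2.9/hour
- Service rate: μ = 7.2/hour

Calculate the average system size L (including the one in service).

ρ = λ/μ = 2.9/7.2 = 0.4028
For M/M/1: L = λ/(μ-λ)
L = 2.9/(7.2-2.9) = 2.9/4.30
L = 0.6744 transactions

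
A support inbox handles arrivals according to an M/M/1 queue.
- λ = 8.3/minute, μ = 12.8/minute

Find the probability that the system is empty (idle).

ρ = λ/μ = 8.3/12.8 = 0.6484
P(0) = 1 - ρ = 1 - 0.6484 = 0.3516
The server is idle 35.16% of the time.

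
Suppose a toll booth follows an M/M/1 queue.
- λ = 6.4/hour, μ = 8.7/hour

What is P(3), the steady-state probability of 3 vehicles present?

ρ = λ/μ = 6.4/8.7 = 0.7356
P(n) = (1-ρ)ρⁿ
P(3) = (1-0.7356) × 0.7356^3
P(3) = 0.2644 × 0.3980
P(3) = 0.1052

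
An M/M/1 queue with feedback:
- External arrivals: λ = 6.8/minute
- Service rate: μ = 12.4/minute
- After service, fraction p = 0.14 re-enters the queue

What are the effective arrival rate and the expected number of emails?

Effective arrival rate: λ_eff = λ/(1-p) = 6.8/(1-0.14) = 6.8/0.86 = 7.9070
ρ = λ_eff/μ = 7.9070/12.4 = 0.63766
L = ρ/(1-ρ) = 0.63766/(1-0.63766) = 1.7598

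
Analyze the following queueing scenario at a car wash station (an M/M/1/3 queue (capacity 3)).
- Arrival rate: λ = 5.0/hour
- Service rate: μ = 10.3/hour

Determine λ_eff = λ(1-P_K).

ρ = λ/μ = 5.0/10.3 = 0.48544
P₀ = (1-ρ)/(1-ρ^(K+1)) = (1-0.48544)/(1-0.48544^4) = 0.5146/0.9445 = 0.5448
P_K = P₀×ρ^K = 0.54481 × 0.48544^3 = 0.54481 × 0.11439 = 0.06232
λ_eff = λ(1-P_K) = 5.0 × (1 - 0.06232) = 5.0 × 0.93768 = 4.6884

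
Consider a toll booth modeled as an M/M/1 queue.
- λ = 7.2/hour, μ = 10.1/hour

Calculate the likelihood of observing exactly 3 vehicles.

ρ = λ/μ = 7.2/10.1 = 0.7129
P(n) = (1-ρ)ρⁿ
P(3) = (1-0.7129) × 0.7129^3
P(3) = 0.2871 × 0.3623
P(3) = 0.1040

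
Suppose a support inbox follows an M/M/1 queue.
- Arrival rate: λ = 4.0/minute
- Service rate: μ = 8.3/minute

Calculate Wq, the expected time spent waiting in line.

First, compute utilization: ρ = λ/μ = 4.0/8.3 = 0.4819
For M/M/1: Wq = λ/(μ(μ-λ))
Wq = 4.0/(8.3 × (8.3-4.0))
Wq = 4.0/(8.3 × 4.30)
Wq = 0.1121 minutes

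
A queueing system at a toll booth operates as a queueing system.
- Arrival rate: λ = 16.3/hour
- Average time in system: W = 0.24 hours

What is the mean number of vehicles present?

Little's Law: L = λW
L = 16.3 × 0.24 = 3.9120 vehicles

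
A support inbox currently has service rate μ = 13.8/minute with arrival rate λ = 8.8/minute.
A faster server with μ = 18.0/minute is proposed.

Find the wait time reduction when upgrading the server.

System 1: ρ₁ = 8.8/13.8 = 0.6377, W₁ = 1/(13.8-8.8) = 0.2000
System 2: ρ₂ = 8.8/18.0 = 0.4889, W₂ = 1/(18.0-8.8) = 0.1087
Improvement: (W₁-W₂)/W₁ = (0.2000-0.1087)/0.2000 = 45.65%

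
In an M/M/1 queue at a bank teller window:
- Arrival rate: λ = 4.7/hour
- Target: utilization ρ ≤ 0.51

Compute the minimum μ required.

ρ = λ/μ, so μ = λ/ρ
μ ≥ 4.7/0.51 = 9.2157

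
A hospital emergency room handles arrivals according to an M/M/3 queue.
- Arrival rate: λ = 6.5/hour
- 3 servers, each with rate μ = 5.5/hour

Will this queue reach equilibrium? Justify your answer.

Stability requires ρ = λ/(cμ) < 1
ρ = 6.5/(3 × 5.5) = 6.5/16.50 = 0.3939
Since 0.3939 < 1, the system is STABLE.
The servers are busy 39.39% of the time.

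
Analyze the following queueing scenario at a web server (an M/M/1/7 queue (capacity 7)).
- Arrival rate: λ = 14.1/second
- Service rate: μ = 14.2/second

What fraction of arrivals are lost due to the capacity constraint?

ρ = λ/μ = 14.1/14.2 = 0.99296
P₀ = (1-ρ)/(1-ρ^(K+1)) = (1-0.99296)/(1-0.99296^8) = 0.007040/0.05495 = 0.1281
P_K = P₀×ρ^K = 0.1281 × 0.99296^7 = 0.1281 × 0.9517 = 0.1219
Blocking probability = 12.19%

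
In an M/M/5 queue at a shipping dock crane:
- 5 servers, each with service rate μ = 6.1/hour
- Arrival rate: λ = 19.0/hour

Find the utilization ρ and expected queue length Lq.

Traffic intensity: ρ = λ/(cμ) = 19.0/(5×6.1) = 0.6230
Since ρ = 0.6230 < 1, system is stable.
Offered load a = λ/μ = cρ = 19.0/6.1 = 3.1148
P₀ = [ Σₙ₌₀^4 aⁿ/n! + a^5/(5!(1-ρ)) ]⁻¹
Σ = a^0/0! + a^1/1! + a^2/2! + a^3/3! + a^4/4! = 1.0000 + 3.1148 + 4.8508 + 5.0364 + 3.9218 = 17.9238
a^5/(5!(1-ρ)) = 293.1695/(120 × 0.37705) = 6.4795
P₀ = 1/(17.9238 + 6.4795) = 0.04098
Lq = P₀·a^5·ρ / (5!(1-ρ)²) = 0.040978 × 293.1695 × 0.62295 / (120 × 0.14217) = 0.4387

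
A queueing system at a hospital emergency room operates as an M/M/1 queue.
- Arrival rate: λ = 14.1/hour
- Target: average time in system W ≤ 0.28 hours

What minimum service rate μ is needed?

For M/M/1: W = 1/(μ-λ)
Need W ≤ 0.28, so 1/(μ-λ) ≤ 0.28
μ - λ ≥ 1/0.28 = 3.5714
μ ≥ 14.1 + 3.5714 = 17.6714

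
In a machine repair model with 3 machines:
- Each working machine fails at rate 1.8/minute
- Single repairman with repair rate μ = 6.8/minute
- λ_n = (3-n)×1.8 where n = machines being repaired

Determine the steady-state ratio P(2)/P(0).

P(2)/P(0) = ∏_{i=0}^{2-1} λ_i/μ_{i+1}
= (3-0)×1.8/6.8 × (3-1)×1.8/6.8
= 0.4204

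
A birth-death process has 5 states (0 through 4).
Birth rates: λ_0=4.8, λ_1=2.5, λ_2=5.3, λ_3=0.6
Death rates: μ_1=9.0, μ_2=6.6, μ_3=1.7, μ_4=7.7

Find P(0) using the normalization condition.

Ratios P(n)/P(0) = (λ₀···λₙ₋₁)/(μ₁···μₙ):
P(1)/P(0) = (4.8)/(9.0) = 0.53333
P(2)/P(0) = (4.8×2.5)/(9.0×6.6) = 0.20202
P(3)/P(0) = (4.8×2.5×5.3)/(9.0×6.6×1.7) = 0.62983
P(4)/P(0) = (4.8×2.5×5.3×0.6)/(9.0×6.6×1.7×7.7) = 0.049077

Normalization: ∑ P(n) = 1
P(0) × (1.0000 + 0.53333 + 0.20202 + 0.62983 + 0.049077) = 1
P(0) × 2.4143 = 1
P(0) = 1/2.4143 = 0.4142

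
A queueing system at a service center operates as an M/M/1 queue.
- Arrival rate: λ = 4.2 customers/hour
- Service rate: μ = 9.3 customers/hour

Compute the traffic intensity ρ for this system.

Server utilization: ρ = λ/μ
ρ = 4.2/9.3 = 0.4516
The server is busy 45.16% of the time.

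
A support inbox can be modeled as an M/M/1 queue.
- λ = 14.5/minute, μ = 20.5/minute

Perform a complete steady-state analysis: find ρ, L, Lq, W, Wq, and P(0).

Step 1: ρ = λ/μ = 14.5/20.5 = 0.7073
Step 2: L = λ/(μ-λ) = 14.5/6.00 = 2.4167
Step 3: Lq = λ²/(μ(μ-λ)) = 210.25/(20.5×6.00) = 1.7093
Step 4: W = 1/(μ-λ) = 1/6.00 = 0.16667
Step 5: Wq = λ/(μ(μ-λ)) = 14.5/(20.5×6.00) = 0.1179
Step 6: P(0) = 1-ρ = 0.2927
Verify: L = λW = 14.5×0.16667 = 2.4167 ✔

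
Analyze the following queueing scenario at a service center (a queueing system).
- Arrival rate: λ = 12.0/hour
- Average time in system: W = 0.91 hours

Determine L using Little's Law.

Little's Law: L = λW
L = 12.0 × 0.91 = 10.9200 customers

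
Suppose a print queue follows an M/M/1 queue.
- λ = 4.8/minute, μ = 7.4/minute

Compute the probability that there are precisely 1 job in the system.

ρ = λ/μ = 4.8/7.4 = 0.6486
P(n) = (1-ρ)ρⁿ
P(1) = (1-0.6486) × 0.6486^1
P(1) = 0.3514 × 0.6486
P(1) = 0.2279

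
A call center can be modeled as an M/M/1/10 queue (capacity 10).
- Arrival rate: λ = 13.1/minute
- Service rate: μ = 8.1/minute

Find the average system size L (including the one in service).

ρ = λ/μ = 13.1/8.1 = 1.61728
P₀ = (1-ρ)/(1-ρ^(K+1)) = (1-1.61728)/(1-1.61728^11) = -0.6173/-196.9873 = 0.003134
P_K = P₀×ρ^K = 0.0031336 × 1.61728^10 = 0.0031336 × 122.4199 = 0.3836
L = ρ[1 - (K+1)ρ^K + Kρ^(K+1)] / [(1-ρ)(1-ρ^(K+1))]
L = 1.61728 × (1 - 11×122.4199 + 10×197.9873) / ((1 - 1.61728) × (1 - 197.9873)) = 8.4358 calls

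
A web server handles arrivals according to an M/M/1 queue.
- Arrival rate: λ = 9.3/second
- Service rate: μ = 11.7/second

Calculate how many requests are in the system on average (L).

ρ = λ/μ = 9.3/11.7 = 0.7949
For M/M/1: L = λ/(μ-λ)
L = 9.3/(11.7-9.3) = 9.3/2.40
L = 3.8750 requests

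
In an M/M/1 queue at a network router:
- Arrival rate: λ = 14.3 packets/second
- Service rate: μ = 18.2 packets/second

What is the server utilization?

Server utilization: ρ = λ/μ
ρ = 14.3/18.2 = 0.7857
The server is busy 78.57% of the time.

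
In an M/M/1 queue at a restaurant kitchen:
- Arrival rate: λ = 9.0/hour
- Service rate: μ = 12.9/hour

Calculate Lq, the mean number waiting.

ρ = λ/μ = 9.0/12.9 = 0.6977
For M/M/1: Lq = λ²/(μ(μ-λ))
Lq = 81.00/(12.9 × 3.90)
Lq = 1.6100 orders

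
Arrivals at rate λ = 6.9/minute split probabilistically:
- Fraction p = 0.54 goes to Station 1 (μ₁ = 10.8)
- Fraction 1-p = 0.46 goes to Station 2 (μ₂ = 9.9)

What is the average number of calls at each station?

Effective rates: λ₁ = 6.9×0.54 = 3.726, λ₂ = 6.9×0.46 = 3.174
Station 1: ρ₁ = 3.726/10.8 = 0.3450, L₁ = ρ₁/(1-ρ₁) = 0.3450/(1-0.3450) = 0.5267
Station 2: ρ₂ = 3.174/9.9 = 0.3206, L₂ = ρ₂/(1-ρ₂) = 0.3206/(1-0.3206) = 0.4719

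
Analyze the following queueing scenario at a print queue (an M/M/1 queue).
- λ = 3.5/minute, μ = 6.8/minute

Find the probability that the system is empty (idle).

ρ = λ/μ = 3.5/6.8 = 0.5147
P(0) = 1 - ρ = 1 - 0.5147 = 0.4853
The server is idle 48.53% of the time.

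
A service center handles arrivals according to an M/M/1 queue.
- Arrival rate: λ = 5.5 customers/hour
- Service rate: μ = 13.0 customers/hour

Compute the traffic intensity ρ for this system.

Server utilization: ρ = λ/μ
ρ = 5.5/13.0 = 0.4231
The server is busy 42.31% of the time.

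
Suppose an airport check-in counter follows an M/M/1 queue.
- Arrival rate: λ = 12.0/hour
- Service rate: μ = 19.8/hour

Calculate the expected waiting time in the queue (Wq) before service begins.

First, compute utilization: ρ = λ/μ = 12.0/19.8 = 0.6061
For M/M/1: Wq = λ/(μ(μ-λ))
Wq = 12.0/(19.8 × (19.8-12.0))
Wq = 12.0/(19.8 × 7.80)
Wq = 0.07770 hours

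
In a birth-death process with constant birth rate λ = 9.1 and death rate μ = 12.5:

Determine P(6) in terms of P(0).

For constant rates: P(n)/P(0) = (λ/μ)^n
P(6)/P(0) = (9.1/12.5)^6 = 0.7280^6 = 0.1489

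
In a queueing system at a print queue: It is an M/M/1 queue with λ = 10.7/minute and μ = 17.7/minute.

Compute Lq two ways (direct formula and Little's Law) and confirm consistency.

Method 1 (direct): Lq = λ²/(μ(μ-λ)) = 114.49/(17.7 × 7.00) = 0.9241

Method 2 (Little's Law):
W = 1/(μ-λ) = 1/7.00 = 0.14286
Wq = W - 1/μ = 0.14286 - 0.056497 = 0.08636
Lq = λWq = 10.7 × 0.08636 = 0.9241 ✔ (matches Method 1)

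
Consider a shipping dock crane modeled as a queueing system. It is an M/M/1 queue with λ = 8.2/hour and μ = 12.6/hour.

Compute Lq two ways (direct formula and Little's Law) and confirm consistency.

Method 1 (direct): Lq = λ²/(μ(μ-λ)) = 67.24/(12.6 × 4.40) = 1.2128

Method 2 (Little's Law):
W = 1/(μ-λ) = 1/4.40 = 0.2273
Wq = W - 1/μ = 0.2273 - 0.07937 = 0.1479
Lq = λWq = 8.2 × 0.1479 = 1.2128 ✔ (matches Method 1)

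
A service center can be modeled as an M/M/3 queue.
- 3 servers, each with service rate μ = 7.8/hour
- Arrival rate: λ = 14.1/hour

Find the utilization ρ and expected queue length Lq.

Traffic intensity: ρ = λ/(cμ) = 14.1/(3×7.8) = 0.6026
Since ρ = 0.6026 < 1, system is stable.
Offered load a = λ/μ = cρ = 14.1/7.8 = 1.8077
P₀ = [ Σₙ₌₀^2 aⁿ/n! + a^3/(3!(1-ρ)) ]⁻¹
Σ = a^0/0! + a^1/1! + a^2/2! = 1.0000 + 1.8077 + 1.6339 = 4.4416
a^3/(3!(1-ρ)) = 5.90709/(6 × 0.397436) = 2.4772
P₀ = 1/(4.4416 + 2.4772) = 0.1445
Lq = P₀·a^3·ρ / (3!(1-ρ)²) = 0.14454 × 5.9071 × 0.60256 / (6 × 0.15796) = 0.5428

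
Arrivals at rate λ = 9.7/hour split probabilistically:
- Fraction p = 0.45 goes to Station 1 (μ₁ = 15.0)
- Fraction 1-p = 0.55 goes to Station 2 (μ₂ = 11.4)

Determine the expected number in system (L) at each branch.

Effective rates: λ₁ = 9.7×0.45 = 4.365, λ₂ = 9.7×0.55 = 5.335
Station 1: ρ₁ = 4.365/15.0 = 0.2910, L₁ = ρ₁/(1-ρ₁) = 0.2910/(1-0.2910) = 0.4104
Station 2: ρ₂ = 5.335/11.4 = 0.46798, L₂ = ρ₂/(1-ρ₂) = 0.46798/(1-0.46798) = 0.8796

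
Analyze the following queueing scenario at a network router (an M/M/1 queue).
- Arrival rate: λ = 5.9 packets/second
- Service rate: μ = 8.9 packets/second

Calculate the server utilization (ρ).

Server utilization: ρ = λ/μ
ρ = 5.9/8.9 = 0.6629
The server is busy 66.29% of the time.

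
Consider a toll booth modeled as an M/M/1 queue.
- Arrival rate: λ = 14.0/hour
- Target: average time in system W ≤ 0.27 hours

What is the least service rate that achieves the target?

For M/M/1: W = 1/(μ-λ)
Need W ≤ 0.27, so 1/(μ-λ) ≤ 0.27
μ - λ ≥ 1/0.27 = 3.7037
μ ≥ 14.0 + 3.7037 = 17.7037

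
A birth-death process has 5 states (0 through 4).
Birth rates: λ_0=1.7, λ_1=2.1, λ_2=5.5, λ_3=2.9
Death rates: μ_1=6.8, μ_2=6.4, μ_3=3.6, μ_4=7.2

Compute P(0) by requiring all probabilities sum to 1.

Ratios P(n)/P(0) = (λ₀···λₙ₋₁)/(μ₁···μₙ):
P(1)/P(0) = (1.7)/(6.8) = 0.2500
P(2)/P(0) = (1.7×2.1)/(6.8×6.4) = 0.08203
P(3)/P(0) = (1.7×2.1×5.5)/(6.8×6.4×3.6) = 0.1253
P(4)/P(0) = (1.7×2.1×5.5×2.9)/(6.8×6.4×3.6×7.2) = 0.05048

Normalization: ∑ P(n) = 1
P(0) × (1.0000 + 0.2500 + 0.08203 + 0.1253 + 0.05048) = 1
P(0) × 1.5078 = 1
P(0) = 1/1.5078 = 0.6632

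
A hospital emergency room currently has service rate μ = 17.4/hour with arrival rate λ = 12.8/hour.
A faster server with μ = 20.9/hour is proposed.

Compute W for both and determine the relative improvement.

System 1: ρ₁ = 12.8/17.4 = 0.7356, W₁ = 1/(17.4-12.8) = 0.21739
System 2: ρ₂ = 12.8/20.9 = 0.6124, W₂ = 1/(20.9-12.8) = 0.12346
Improvement: (W₁-W₂)/W₁ = (0.21739-0.12346)/0.21739 = 43.21%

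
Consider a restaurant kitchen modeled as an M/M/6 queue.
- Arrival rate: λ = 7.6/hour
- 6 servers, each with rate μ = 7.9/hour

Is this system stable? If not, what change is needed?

Stability requires ρ = λ/(cμ) < 1
ρ = 7.6/(6 × 7.9) = 7.6/47.40 = 0.1603
Since 0.1603 < 1, the system is STABLE.
The servers are busy 16.03% of the time.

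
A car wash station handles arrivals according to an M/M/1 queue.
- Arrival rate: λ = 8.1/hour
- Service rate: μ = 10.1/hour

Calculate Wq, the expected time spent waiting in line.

First, compute utilization: ρ = λ/μ = 8.1/10.1 = 0.8020
For M/M/1: Wq = λ/(μ(μ-λ))
Wq = 8.1/(10.1 × (10.1-8.1))
Wq = 8.1/(10.1 × 2.00)
Wq = 0.4010 hours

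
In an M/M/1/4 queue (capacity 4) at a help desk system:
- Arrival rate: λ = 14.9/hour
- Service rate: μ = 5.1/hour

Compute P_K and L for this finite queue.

ρ = λ/μ = 14.9/5.1 = 2.9216
P₀ = (1-ρ)/(1-ρ^(K+1)) = (1-2.9216)/(1-2.9216^5) = -1.9216/-211.8648 = 0.009070
P_K = P₀×ρ^K = 0.009070 × 2.9216^4 = 0.009070 × 72.8590 = 0.6608
Blocking probability P_4 = 0.6608 (66.08%)
L = ρ[1 - (K+1)ρ^K + Kρ^(K+1)] / [(1-ρ)(1-ρ^(K+1))]
L = 2.9216 × (1 - 5×72.8590 + 4×212.8648) / ((1 - 2.9216) × (1 - 212.8648)) = 3.5032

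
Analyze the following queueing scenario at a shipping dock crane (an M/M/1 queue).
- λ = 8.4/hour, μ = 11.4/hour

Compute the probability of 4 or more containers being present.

ρ = λ/μ = 8.4/11.4 = 0.73684
P(N ≥ n) = ρⁿ
P(N ≥ 4) = 0.73684^4
P(N ≥ 4) = 0.2948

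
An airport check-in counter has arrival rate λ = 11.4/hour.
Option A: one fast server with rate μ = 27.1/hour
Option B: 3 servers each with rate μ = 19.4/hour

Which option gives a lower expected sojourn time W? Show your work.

Option A: single server μ = 27.1 (M/M/1)
  ρ_A = 11.4/27.1 = 0.4207
  W_A = 1/(μ-λ) = 1/(27.1-11.4) = 1/15.70 = 0.06369

Option B: 3 servers μ = 19.4 (M/M/3)
  ρ_B = λ/(cμ) = 11.4/(3×19.4) = 0.1959
  Offered load a = λ/μ = cρ = 11.4/19.4 = 0.5876
  P₀ = [ Σₙ₌₀^2 aⁿ/n! + a^3/(3!(1-ρ)) ]⁻¹
  Σ = a^0/0! + a^1/1! + a^2/2! = 1.0000 + 0.5876 + 0.1727 = 1.7603
  a^3/(3!(1-ρ)) = 0.2029/(6 × 0.8041) = 0.04206
  P₀ = 1/(1.7603 + 0.04206) = 0.5548
  Lq = P₀·a^3·ρ / (3!(1-ρ)²) = 0.5548 × 0.2029 × 0.1959 / (6 × 0.6466) = 0.005684
  Wq_B = Lq/λ = 0.005684/11.4 = 0.00049860
  W_B = Wq_B + 1/μ = 0.00049860 + 0.051546 = 0.05204

Since W_B = 0.05204 < W_A = 0.06369, Option B (multiple servers) has the shorter time in system.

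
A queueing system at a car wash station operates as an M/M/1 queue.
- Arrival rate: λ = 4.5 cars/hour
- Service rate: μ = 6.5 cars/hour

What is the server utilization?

Server utilization: ρ = λ/μ
ρ = 4.5/6.5 = 0.6923
The server is busy 69.23% of the time.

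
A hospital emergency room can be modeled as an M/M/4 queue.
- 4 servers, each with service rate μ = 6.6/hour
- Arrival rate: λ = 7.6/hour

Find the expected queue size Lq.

Traffic intensity: ρ = λ/(cμ) = 7.6/(4×6.6) = 0.2879
Since ρ = 0.2879 < 1, system is stable.
Offered load a = λ/μ = cρ = 7.6/6.6 = 1.1515
P₀ = [ Σₙ₌₀^3 aⁿ/n! + a^4/(4!(1-ρ)) ]⁻¹
Σ = a^0/0! + a^1/1! + a^2/2! + a^3/3! = 1.0000 + 1.1515 + 0.6630 + 0.2545 = 3.0690
a^4/(4!(1-ρ)) = 1.7582/(24 × 0.7121) = 0.1029
P₀ = 1/(3.0690 + 0.1029) = 0.3153
Lq = P₀·a^4·ρ / (4!(1-ρ)²) = 0.3153 × 1.7582 × 0.2879 / (24 × 0.5071) = 0.01311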